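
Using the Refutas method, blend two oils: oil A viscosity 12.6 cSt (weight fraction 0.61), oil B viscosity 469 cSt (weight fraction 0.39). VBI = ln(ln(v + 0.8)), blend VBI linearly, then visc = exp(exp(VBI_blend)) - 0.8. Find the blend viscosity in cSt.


Refutas method: VBN_i = 14.534*ln(ln(visc_i + 0.8)) + 10.975, blended linearly by mass fraction; since VBN is linear in VBI_i = ln(ln(visc_i + 0.8)) and the fractions sum to 1, blend VBI directly: visc = exp(exp(VBI_blend)) - 0.8
VBI_1 = ln(ln(12.6 + 0.8)) = 0.953685
VBI_2 = ln(ln(469 + 0.8)) = 1.81683
VBI_blend = 0.61 * 0.953685 + 0.39 * 1.81683 = 1.29031
visc_blend = exp(exp(1.29031)) - 0.8 = 37.06

37.06 cSt


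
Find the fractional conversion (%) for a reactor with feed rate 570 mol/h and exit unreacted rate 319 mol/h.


X = (F_in - F_out) / F_in * 100
Moles reacted = 570 - 319 = 251
X = 251 / 570 * 100
= 0.4404 * 100
= 44.04 %

44.04 %


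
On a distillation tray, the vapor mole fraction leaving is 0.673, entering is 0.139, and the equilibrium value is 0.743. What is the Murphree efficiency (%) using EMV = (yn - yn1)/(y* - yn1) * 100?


Murphree vapor efficiency: EMV = (y_n - y_(n-1)) / (y*_n - y_(n-1)) * 100
EMV = (0.673 - 0.139) / (0.743 - 0.139) * 100 = 0.534 / 0.604 * 100 = 88.41

88.41 %


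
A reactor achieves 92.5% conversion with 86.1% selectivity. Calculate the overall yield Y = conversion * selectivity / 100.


Overall yield = conversion (%) * selectivity (%) / 100
Conversion = 92.5%, Selectivity = 86.1%
Y = 92.5 * 86.1 / 100
= 79.6425 %

79.6425 %


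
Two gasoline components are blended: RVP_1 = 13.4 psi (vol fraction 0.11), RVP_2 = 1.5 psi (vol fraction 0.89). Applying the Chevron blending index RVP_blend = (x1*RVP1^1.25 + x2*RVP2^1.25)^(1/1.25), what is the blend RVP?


Chevron index: RVP_blend = (sum xi*RVPi^1.25)^(1/1.25)
RVP^1.25 terms: 0.11 * 13.4^1.25 + 0.89 * 1.5^1.25 = 4.29758
RVP_blend = 4.29758^(1/1.25) = 3.211

3.211 psi


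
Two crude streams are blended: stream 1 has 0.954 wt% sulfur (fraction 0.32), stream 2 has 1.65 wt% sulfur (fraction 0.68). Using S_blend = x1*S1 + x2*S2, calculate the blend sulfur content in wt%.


Linear sulfur blending: S_blend = x1*S1 + x2*S2
Contribution 1: 0.32 * 0.954 = 0.30528 wt%
Contribution 2: 0.68 * 1.65 = 1.122 wt%
S_blend = 0.30528 + 1.122 = 1.42728

1.42728 wt%


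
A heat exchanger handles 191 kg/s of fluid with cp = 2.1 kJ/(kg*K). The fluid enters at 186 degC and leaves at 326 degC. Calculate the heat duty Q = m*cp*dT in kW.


Q = m_dot * cp * delta_T
delta_T = 326 - 186 = 140 K
Q = 191 * 2.1 * 140
= 401.1 * 140
= 56154 kW

56154 kW


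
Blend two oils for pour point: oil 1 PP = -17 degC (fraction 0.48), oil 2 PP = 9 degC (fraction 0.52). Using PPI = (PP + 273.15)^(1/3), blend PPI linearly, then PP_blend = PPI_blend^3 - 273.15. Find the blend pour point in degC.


PPI_1 = (-17 + 273.15)^(1/3) = 6.350844
PPI_2 = (9 + 273.15)^(1/3) = 6.558835
PPI_blend = 0.48 * 6.350844 + 0.52 * 6.558835 = 6.458999
PP_blend = 6.458999^3 - 273.15 = 269.4608 - 273.15 = -3.69

-3.69 degC


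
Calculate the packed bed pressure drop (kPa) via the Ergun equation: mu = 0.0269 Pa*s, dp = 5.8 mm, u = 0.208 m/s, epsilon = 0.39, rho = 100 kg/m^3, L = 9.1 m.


dp = 5.8 mm = 0.0058 m
Viscous term = 150*0.0269*0.208*(1-0.39)^2 / (0.0058^2*0.39^3) = 156501
Inertial term = 1.75*100*0.208^2*(1-0.39) / (0.0058*0.39^3) = 13423.7
dP/L = 156501 + 13423.7 = 169925 Pa/m
dP = 169925 * 9.1 / 1000 = 1546 kPa

1546 kPa


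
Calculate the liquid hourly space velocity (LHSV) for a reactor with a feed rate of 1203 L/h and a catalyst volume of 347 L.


LHSV = volumetric feed rate / catalyst volume
= 1203 L/h / 347 L
= 3.467 h^-1

3.467 h^-1


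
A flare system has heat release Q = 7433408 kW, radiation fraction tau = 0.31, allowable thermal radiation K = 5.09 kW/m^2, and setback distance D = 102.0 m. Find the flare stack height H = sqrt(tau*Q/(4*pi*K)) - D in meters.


tau*Q/(4*pi*K) = 0.31 * 7433408 / (4 * pi * 5.09) = 36026.5
sqrt(36026.5) = 189.806
H = 189.806 - 102.0 = 87.81

87.81 m


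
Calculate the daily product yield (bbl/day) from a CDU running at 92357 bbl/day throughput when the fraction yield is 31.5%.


Crude throughput = 92357 bbl/day
Fraction yield = 31.5%
yield = throughput * fraction / 100
yield = 92357 * 31.5 / 100 = 29092.455

29092.455 bbl/day


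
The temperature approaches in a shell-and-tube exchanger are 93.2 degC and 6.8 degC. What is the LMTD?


LMTD = (dT1 - dT2) / ln(dT1/dT2)
= (93.2 - 6.8) / ln(93.2 / 6.8) = 86.4 / 2.61783 = 33.00

33.00 degC


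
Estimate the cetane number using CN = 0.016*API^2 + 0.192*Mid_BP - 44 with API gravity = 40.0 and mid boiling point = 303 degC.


CN = 0.016 * 40.0^2 + 0.192 * 303 - 44
CN = 25.6 + 58.176 - 44 = 39.776

39.776


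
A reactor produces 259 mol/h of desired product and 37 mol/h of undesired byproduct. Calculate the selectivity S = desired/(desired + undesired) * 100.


Selectivity = desired / (desired + undesired) * 100
Total products = 259 + 37 = 296 mol/h
S = 259 / 296 * 100
= 0.8750 * 100
= 87.50 %

87.50 %


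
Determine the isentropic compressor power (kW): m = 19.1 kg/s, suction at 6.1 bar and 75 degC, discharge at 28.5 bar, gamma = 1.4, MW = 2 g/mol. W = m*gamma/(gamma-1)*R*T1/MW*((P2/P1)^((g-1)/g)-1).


Isentropic work: W = m*(gamma/(gamma-1))*(R*T1/MW)*((P2/P1)^((gamma-1)/gamma) - 1)
T1 = 75 + 273.15 = 348.15 K
Pressure ratio = 28.5 / 6.1 = 4.67213
Exponent = (1.4 - 1)/1.4 = 0.285714
(P2/P1)^exp - 1 = 4.67213^0.285714 - 1 = 0.553423
W = 19.1 * 1.4 / 0.4 * 8.314 * 348.15 / 2 * 0.553423 = 53540

53540 kW


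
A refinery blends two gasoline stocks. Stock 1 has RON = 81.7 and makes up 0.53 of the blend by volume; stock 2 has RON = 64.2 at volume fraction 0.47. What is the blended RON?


Linear blending: RON_blend = sum(vi * RONi)
Contribution 1: 0.53 * 81.7 = 43.301
Contribution 2: 0.47 * 64.2 = 30.174
RON_blend = 43.301 + 30.174 = 73.475

73.475


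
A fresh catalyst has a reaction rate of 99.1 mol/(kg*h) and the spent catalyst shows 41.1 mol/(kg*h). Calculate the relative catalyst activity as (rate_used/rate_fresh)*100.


Activity (%) = (rate_used / rate_fresh) * 100
rate_used = 41.1, rate_fresh = 99.1
= (41.1 / 99.1) * 100
= 0.4147 * 100 = 41.47

41.47 %


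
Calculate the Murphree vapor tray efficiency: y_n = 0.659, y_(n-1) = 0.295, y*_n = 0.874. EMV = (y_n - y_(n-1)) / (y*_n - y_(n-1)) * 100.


Murphree vapor efficiency: EMV = (y_n - y_(n-1)) / (y*_n - y_(n-1)) * 100
EMV = (0.659 - 0.295) / (0.874 - 0.295) * 100 = 0.364 / 0.579 * 100 = 62.87

62.87 %


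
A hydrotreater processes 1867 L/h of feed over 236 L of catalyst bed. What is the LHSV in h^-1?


LHSV = volumetric feed rate / catalyst volume
= 1867 L/h / 236 L
= 7.911 h^-1

7.911 h^-1


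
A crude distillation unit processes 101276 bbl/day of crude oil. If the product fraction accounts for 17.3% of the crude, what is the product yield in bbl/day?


Crude throughput = 101276 bbl/day
Fraction yield = 17.3%
yield = throughput * fraction / 100
yield = 101276 * 17.3 / 100 = 17520.748

17520.748 bbl/day


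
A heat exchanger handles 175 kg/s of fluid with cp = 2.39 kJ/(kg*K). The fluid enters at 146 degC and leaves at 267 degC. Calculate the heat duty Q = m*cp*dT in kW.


Q = m_dot * cp * delta_T
delta_T = 267 - 146 = 121 K
Q = 175 * 2.39 * 121
= 418.25 * 121
= 50608.25 kW

50608.25 kW


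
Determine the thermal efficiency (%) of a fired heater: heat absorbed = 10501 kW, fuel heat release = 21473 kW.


Furnace efficiency = Q_absorbed / Q_fuel * 100
= 10501 / 21473 * 100 = 48.90

48.90 %


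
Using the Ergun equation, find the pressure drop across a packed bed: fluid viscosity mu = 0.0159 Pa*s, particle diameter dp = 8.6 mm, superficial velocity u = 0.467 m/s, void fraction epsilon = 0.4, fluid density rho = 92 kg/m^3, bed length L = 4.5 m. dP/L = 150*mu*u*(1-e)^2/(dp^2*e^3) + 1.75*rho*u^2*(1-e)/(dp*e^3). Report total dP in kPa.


dp = 8.6 mm = 0.0086 m
Viscous term = 150*0.0159*0.467*(1-0.4)^2 / (0.0086^2*0.4^3) = 84709.3
Inertial term = 1.75*92*0.467^2*(1-0.4) / (0.0086*0.4^3) = 38276.5
dP/L = 84709.3 + 38276.5 = 122986 Pa/m
dP = 122986 * 4.5 / 1000 = 553.4 kPa

553.4 kPa


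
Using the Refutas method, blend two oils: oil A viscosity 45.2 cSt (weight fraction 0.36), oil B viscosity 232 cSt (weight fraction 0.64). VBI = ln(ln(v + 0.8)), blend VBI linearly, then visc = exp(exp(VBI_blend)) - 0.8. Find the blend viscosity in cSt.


Refutas method: VBN_i = 14.534*ln(ln(visc_i + 0.8)) + 10.975, blended linearly by mass fraction; since VBN is linear in VBI_i = ln(ln(visc_i + 0.8)) and the fractions sum to 1, blend VBI directly: visc = exp(exp(VBI_blend)) - 0.8
VBI_1 = ln(ln(45.2 + 0.8)) = 1.34251
VBI_2 = ln(ln(232 + 0.8)) = 1.69565
VBI_blend = 0.36 * 1.34251 + 0.64 * 1.69565 = 1.56852
visc_blend = exp(exp(1.56852)) - 0.8 = 120.7

120.7 cSt


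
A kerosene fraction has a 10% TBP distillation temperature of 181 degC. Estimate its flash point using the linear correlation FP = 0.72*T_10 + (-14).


FP = 0.72 * 181 + (-14) = 116.32

116.32 degC


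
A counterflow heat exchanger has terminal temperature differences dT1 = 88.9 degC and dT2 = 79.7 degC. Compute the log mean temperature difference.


LMTD = (dT1 - dT2) / ln(dT1/dT2)
= (88.9 - 79.7) / ln(88.9 / 79.7) = 9.2 / 0.109243 = 84.22

84.22 degC


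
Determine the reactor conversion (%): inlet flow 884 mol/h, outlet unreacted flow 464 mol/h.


X = (F_in - F_out) / F_in * 100
Moles reacted = 884 - 464 = 420
X = 420 / 884 * 100
= 0.4751 * 100
= 47.51 %

47.51 %


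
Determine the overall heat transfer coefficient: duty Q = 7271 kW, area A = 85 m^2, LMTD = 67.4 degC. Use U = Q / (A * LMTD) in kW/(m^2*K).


From Q = U*A*LMTD, U = Q / (A * LMTD)
U = 7271 / (85 * 67.4) = 7271 / 5729 = 1.269

1.269 kW/(m^2*K)


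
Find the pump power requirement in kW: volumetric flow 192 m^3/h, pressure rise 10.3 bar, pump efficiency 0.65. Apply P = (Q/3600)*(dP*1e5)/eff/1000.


Q = 192 / 3600 = 0.0533333 m^3/s
P = 0.0533333 * (10.3 * 1e5) / 0.65 / 1000 = 84.51

84.51 kW


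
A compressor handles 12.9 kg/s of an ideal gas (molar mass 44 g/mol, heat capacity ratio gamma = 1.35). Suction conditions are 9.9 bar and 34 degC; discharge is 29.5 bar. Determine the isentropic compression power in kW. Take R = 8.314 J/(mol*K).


Isentropic work: W = m*(gamma/(gamma-1))*(R*T1/MW)*((P2/P1)^((gamma-1)/gamma) - 1)
T1 = 34 + 273.15 = 307.15 K
Pressure ratio = 29.5 / 9.9 = 2.9798
Exponent = (1.35 - 1)/1.35 = 0.259259
(P2/P1)^exp - 1 = 2.9798^0.259259 - 1 = 0.327203
W = 12.9 * 1.35 / 0.35 * 8.314 * 307.15 / 44 * 0.327203 = 944.9

944.9 kW


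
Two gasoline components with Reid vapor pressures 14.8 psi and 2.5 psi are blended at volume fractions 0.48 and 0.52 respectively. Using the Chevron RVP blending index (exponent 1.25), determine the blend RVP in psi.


Chevron index: RVP_blend = (sum xi*RVPi^1.25)^(1/1.25)
RVP^1.25 terms: 0.48 * 14.8^1.25 + 0.52 * 2.5^1.25 = 15.5684
RVP_blend = 15.5684^(1/1.25) = 8.991

8.991 psi


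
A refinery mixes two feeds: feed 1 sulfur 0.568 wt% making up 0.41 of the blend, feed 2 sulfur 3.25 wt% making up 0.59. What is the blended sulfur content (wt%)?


Linear sulfur blending: S_blend = x1*S1 + x2*S2
Contribution 1: 0.41 * 0.568 = 0.23288 wt%
Contribution 2: 0.59 * 3.25 = 1.9175 wt%
S_blend = 0.23288 + 1.9175 = 2.15038

2.15038 wt%


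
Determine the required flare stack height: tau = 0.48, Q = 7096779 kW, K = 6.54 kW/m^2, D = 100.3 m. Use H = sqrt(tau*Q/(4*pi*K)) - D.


tau*Q/(4*pi*K) = 0.48 * 7096779 / (4 * pi * 6.54) = 41449.1
sqrt(41449.1) = 203.591
H = 203.591 - 100.3 = 103.3

103.3 m


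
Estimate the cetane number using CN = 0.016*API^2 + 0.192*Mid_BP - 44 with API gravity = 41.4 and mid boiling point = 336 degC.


CN = 0.016 * 41.4^2 + 0.192 * 336 - 44
CN = 27.42336 + 64.512 - 44 = 47.93536

47.93536


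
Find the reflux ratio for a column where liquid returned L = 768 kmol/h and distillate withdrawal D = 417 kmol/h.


Reflux ratio definition: R = L / D (liquid returned / distillate withdrawn)
L = 768 kmol/h, D = 417 kmol/h
R = 768 / 417 = 1.842

1.842


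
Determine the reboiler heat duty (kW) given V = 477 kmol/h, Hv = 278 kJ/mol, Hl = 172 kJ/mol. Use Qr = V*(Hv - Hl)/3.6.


Qr = 477 * (278 - 172) / 3.6 = 477 * 106 / 3.6 = 14040

14040 kW


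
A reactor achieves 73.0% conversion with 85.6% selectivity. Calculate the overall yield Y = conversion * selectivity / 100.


Overall yield = conversion (%) * selectivity (%) / 100
Conversion = 73.0%, Selectivity = 85.6%
Y = 73.0 * 85.6 / 100
= 62.488 %

62.488 %


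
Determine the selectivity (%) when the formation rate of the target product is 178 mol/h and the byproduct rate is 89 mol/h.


Selectivity = desired / (desired + undesired) * 100
Total products = 178 + 89 = 267 mol/h
S = 178 / 267 * 100
= 0.6667 * 100
= 66.67 %

66.67 %


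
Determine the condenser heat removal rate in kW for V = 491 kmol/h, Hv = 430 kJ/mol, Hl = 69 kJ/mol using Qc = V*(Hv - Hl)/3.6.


Qc = 491 * (430 - 69) / 3.6 = 491 * 361 / 3.6 = 49240

49240 kW


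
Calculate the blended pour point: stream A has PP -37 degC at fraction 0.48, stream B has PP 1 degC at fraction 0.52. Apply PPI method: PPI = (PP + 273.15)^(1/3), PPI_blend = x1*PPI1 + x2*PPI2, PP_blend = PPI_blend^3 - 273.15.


PPI_1 = (-37 + 273.15)^(1/3) = 6.181056
PPI_2 = (1 + 273.15)^(1/3) = 6.49625
PPI_blend = 0.48 * 6.181056 + 0.52 * 6.49625 = 6.344957
PP_blend = 6.344957^3 - 273.15 = 255.4383 - 273.15 = -17.71

-17.71 degC


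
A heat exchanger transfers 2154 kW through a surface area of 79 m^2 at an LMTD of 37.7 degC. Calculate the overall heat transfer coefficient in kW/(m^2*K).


From Q = U*A*LMTD, U = Q / (A * LMTD)
U = 2154 / (79 * 37.7) = 2154 / 2978.3 = 0.7232

0.7232 kW/(m^2*K)


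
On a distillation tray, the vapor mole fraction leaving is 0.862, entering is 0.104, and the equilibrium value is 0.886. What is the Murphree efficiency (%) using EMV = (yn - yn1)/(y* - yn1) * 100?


Murphree vapor efficiency: EMV = (y_n - y_(n-1)) / (y*_n - y_(n-1)) * 100
EMV = (0.862 - 0.104) / (0.886 - 0.104) * 100 = 0.758 / 0.782 * 100 = 96.93

96.93 %


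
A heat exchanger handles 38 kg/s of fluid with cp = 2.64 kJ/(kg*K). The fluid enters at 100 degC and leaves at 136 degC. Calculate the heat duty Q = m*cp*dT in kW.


Q = m_dot * cp * delta_T
delta_T = 136 - 100 = 36 K
Q = 38 * 2.64 * 36
= 100.32 * 36
= 3611.52 kW

3611.52 kW


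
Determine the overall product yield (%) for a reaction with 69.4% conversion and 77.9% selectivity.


Overall yield = conversion (%) * selectivity (%) / 100
Conversion = 69.4%, Selectivity = 77.9%
Y = 69.4 * 77.9 / 100
= 54.0626 %

54.0626 %


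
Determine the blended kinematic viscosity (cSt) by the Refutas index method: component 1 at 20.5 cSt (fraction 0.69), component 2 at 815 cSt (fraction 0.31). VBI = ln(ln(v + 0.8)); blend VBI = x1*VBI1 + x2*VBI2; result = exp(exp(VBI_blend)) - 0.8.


Refutas method: VBN_i = 14.534*ln(ln(visc_i + 0.8)) + 10.975, blended linearly by mass fraction; since VBN is linear in VBI_i = ln(ln(visc_i + 0.8)) and the fractions sum to 1, blend VBI directly: visc = exp(exp(VBI_blend)) - 0.8
VBI_1 = ln(ln(20.5 + 0.8)) = 1.11799
VBI_2 = ln(ln(815 + 0.8)) = 1.90273
VBI_blend = 0.69 * 1.11799 + 0.31 * 1.90273 = 1.36126
visc_blend = exp(exp(1.36126)) - 0.8 = 48.66

48.66 cSt


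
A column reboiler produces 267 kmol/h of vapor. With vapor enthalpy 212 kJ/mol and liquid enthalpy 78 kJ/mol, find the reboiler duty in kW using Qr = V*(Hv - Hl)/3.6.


Qr = 267 * (212 - 78) / 3.6 = 267 * 134 / 3.6 = 9938

9938 kW


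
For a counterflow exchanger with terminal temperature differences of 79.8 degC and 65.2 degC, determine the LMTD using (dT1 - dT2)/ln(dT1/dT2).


LMTD = (dT1 - dT2) / ln(dT1/dT2)
= (79.8 - 65.2) / ln(79.8 / 65.2) = 14.6 / 0.202064 = 72.25

72.25 degC


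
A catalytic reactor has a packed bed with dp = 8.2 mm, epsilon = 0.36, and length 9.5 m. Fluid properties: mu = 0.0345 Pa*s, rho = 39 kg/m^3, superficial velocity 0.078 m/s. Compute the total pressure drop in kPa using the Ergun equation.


dp = 8.2 mm = 0.0082 m
Viscous term = 150*0.0345*0.078*(1-0.36)^2 / (0.0082^2*0.36^3) = 52702.3
Inertial term = 1.75*39*0.078^2*(1-0.36) / (0.0082*0.36^3) = 694.625
dP/L = 52702.3 + 694.625 = 53396.9 Pa/m
dP = 53396.9 * 9.5 / 1000 = 507.3 kPa

507.3 kPa


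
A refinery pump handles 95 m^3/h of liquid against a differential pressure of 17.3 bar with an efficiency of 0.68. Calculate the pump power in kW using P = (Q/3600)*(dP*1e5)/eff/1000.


Q = 95 / 3600 = 0.0263889 m^3/s
P = 0.0263889 * (17.3 * 1e5) / 0.68 / 1000 = 67.14

67.14 kW


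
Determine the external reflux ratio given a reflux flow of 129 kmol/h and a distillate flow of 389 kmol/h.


Reflux ratio definition: R = L / D (liquid returned / distillate withdrawn)
L = 129 kmol/h, D = 389 kmol/h
R = 129 / 389 = 0.3316

0.3316


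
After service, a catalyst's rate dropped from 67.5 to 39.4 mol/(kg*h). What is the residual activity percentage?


Activity (%) = (rate_used / rate_fresh) * 100
rate_used = 39.4, rate_fresh = 67.5
= (39.4 / 67.5) * 100
= 0.5837 * 100 = 58.37

58.37 %


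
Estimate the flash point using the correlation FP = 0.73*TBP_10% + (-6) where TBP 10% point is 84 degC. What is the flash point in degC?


FP = 0.73 * 84 + (-6) = 55.32

55.32 degC


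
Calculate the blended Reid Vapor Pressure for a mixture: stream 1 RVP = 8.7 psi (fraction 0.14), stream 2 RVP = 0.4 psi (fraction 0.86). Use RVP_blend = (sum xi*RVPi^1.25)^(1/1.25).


Chevron index: RVP_blend = (sum xi*RVPi^1.25)^(1/1.25)
RVP^1.25 terms: 0.14 * 8.7^1.25 + 0.86 * 0.4^1.25 = 2.36541
RVP_blend = 2.36541^(1/1.25) = 1.991

1.991 psi


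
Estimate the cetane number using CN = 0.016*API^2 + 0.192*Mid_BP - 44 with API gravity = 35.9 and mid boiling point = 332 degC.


CN = 0.016 * 35.9^2 + 0.192 * 332 - 44
CN = 20.62096 + 63.744 - 44 = 40.36496

40.36496


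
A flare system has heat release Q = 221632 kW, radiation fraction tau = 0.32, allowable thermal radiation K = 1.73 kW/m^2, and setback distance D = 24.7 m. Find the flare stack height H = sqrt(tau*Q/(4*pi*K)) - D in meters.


tau*Q/(4*pi*K) = 0.32 * 221632 / (4 * pi * 1.73) = 3262.32
sqrt(3262.32) = 57.1167
H = 57.1167 - 24.7 = 32.42

32.42 m


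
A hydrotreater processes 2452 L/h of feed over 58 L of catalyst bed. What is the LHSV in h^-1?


LHSV = volumetric feed rate / catalyst volume
= 2452 L/h / 58 L
= 42.28 h^-1

42.28 h^-1


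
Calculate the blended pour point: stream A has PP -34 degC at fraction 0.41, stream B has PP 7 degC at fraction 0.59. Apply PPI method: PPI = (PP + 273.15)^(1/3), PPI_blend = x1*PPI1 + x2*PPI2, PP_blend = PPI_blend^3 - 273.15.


PPI_1 = (-34 + 273.15)^(1/3) = 6.20712
PPI_2 = (7 + 273.15)^(1/3) = 6.543301
PPI_blend = 0.41 * 6.20712 + 0.59 * 6.543301 = 6.405467
PP_blend = 6.405467^3 - 273.15 = 262.8164 - 273.15 = -10.33

-10.33 degC


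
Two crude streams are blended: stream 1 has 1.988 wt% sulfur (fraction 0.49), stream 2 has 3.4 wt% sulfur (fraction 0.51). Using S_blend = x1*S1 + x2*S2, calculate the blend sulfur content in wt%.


Linear sulfur blending: S_blend = x1*S1 + x2*S2
Contribution 1: 0.49 * 1.988 = 0.97412 wt%
Contribution 2: 0.51 * 3.4 = 1.734 wt%
S_blend = 0.97412 + 1.734 = 2.70812

2.70812 wt%


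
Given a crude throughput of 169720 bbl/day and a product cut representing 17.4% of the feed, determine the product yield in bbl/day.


Crude throughput = 169720 bbl/day
Fraction yield = 17.4%
yield = throughput * fraction / 100
yield = 169720 * 17.4 / 100 = 29531.28

29531.28 bbl/day


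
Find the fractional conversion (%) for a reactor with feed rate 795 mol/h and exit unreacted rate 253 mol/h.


X = (F_in - F_out) / F_in * 100
Moles reacted = 795 - 253 = 542
X = 542 / 795 * 100
= 0.6818 * 100
= 68.18 %

68.18 %


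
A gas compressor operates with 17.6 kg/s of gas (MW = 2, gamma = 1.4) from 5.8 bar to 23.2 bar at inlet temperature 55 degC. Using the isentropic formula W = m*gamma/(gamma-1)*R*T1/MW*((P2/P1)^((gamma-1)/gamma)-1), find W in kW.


Isentropic work: W = m*(gamma/(gamma-1))*(R*T1/MW)*((P2/P1)^((gamma-1)/gamma) - 1)
T1 = 55 + 273.15 = 328.15 K
Pressure ratio = 23.2 / 5.8 = 4
Exponent = (1.4 - 1)/1.4 = 0.285714
(P2/P1)^exp - 1 = 4^0.285714 - 1 = 0.485994
W = 17.6 * 1.4 / 0.4 * 8.314 * 328.15 / 2 * 0.485994 = 40840

40840 kW


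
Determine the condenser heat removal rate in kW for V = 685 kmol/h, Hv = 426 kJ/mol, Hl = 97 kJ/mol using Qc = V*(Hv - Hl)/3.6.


Qc = 685 * (426 - 97) / 3.6 = 685 * 329 / 3.6 = 62600

62600 kW


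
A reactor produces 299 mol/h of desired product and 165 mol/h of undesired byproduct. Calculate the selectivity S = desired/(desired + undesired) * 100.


Selectivity = desired / (desired + undesired) * 100
Total products = 299 + 165 = 464 mol/h
S = 299 / 464 * 100
= 0.6444 * 100
= 64.44 %

64.44 %


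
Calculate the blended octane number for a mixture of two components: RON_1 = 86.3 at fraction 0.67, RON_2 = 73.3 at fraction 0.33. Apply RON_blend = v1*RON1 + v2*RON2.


Linear blending: RON_blend = sum(vi * RONi)
Contribution 1: 0.67 * 86.3 = 57.821
Contribution 2: 0.33 * 73.3 = 24.189
RON_blend = 57.821 + 24.189 = 82.01

82.01


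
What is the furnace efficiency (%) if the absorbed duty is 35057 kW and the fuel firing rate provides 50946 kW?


Furnace efficiency = Q_absorbed / Q_fuel * 100
= 35057 / 50946 * 100 = 68.81

68.81 %


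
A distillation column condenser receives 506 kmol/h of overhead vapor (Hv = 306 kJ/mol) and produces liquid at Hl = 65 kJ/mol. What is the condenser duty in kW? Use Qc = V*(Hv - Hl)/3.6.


Qc = 506 * (306 - 65) / 3.6 = 506 * 241 / 3.6 = 33870

33870 kW


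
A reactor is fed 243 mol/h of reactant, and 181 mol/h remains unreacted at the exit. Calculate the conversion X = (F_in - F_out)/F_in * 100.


X = (F_in - F_out) / F_in * 100
Moles reacted = 243 - 181 = 62
X = 62 / 243 * 100
= 0.2551 * 100
= 25.51 %

25.51 %


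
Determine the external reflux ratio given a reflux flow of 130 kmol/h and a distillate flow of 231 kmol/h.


Reflux ratio definition: R = L / D (liquid returned / distillate withdrawn)
L = 130 kmol/h, D = 231 kmol/h
R = 130 / 231 = 0.5628

0.5628


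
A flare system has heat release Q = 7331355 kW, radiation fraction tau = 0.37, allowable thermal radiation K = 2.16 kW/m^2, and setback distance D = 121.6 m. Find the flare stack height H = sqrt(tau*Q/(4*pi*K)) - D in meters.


tau*Q/(4*pi*K) = 0.37 * 7331355 / (4 * pi * 2.16) = 99936.1
sqrt(99936.1) = 316.127
H = 316.127 - 121.6 = 194.5

194.5 m


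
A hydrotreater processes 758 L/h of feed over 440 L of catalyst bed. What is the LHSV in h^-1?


LHSV = volumetric feed rate / catalyst volume
= 758 L/h / 440 L
= 1.723 h^-1

1.723 h^-1


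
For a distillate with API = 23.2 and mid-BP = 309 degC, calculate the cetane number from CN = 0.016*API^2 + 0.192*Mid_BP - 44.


CN = 0.016 * 23.2^2 + 0.192 * 309 - 44
CN = 8.61184 + 59.328 - 44 = 23.93984

23.93984


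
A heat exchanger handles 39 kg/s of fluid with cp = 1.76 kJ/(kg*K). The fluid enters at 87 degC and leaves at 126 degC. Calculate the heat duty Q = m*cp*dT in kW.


Q = m_dot * cp * delta_T
delta_T = 126 - 87 = 39 K
Q = 39 * 1.76 * 39
= 68.64 * 39
= 2676.96 kW

2676.96 kW


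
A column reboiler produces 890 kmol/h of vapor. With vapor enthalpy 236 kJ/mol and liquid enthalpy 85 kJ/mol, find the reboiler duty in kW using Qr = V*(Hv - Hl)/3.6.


Qr = 890 * (236 - 85) / 3.6 = 890 * 151 / 3.6 = 37330

37330 kW


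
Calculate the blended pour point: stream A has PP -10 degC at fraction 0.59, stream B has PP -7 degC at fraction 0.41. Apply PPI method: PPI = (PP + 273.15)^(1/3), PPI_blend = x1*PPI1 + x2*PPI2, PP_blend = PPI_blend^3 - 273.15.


PPI_1 = (-10 + 273.15)^(1/3) = 6.408176
PPI_2 = (-7 + 273.15)^(1/3) = 6.432436
PPI_blend = 0.59 * 6.408176 + 0.41 * 6.432436 = 6.418123
PP_blend = 6.418123^3 - 273.15 = 264.3773 - 273.15 = -8.77

-8.77 degC


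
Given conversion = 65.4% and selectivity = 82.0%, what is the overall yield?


Overall yield = conversion (%) * selectivity (%) / 100
Conversion = 65.4%, Selectivity = 82.0%
Y = 65.4 * 82.0 / 100
= 53.628 %

53.628 %


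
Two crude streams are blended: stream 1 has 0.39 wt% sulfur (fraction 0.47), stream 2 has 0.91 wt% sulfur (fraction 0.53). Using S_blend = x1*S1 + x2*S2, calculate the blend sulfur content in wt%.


Linear sulfur blending: S_blend = x1*S1 + x2*S2
Contribution 1: 0.47 * 0.39 = 0.1833 wt%
Contribution 2: 0.53 * 0.91 = 0.4823 wt%
S_blend = 0.1833 + 0.4823 = 0.6656

0.6656 wt%


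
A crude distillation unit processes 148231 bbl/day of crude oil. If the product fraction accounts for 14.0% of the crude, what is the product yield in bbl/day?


Crude throughput = 148231 bbl/day
Fraction yield = 14.0%
yield = throughput * fraction / 100
yield = 148231 * 14.0 / 100 = 20752.34

20752.34 bbl/day


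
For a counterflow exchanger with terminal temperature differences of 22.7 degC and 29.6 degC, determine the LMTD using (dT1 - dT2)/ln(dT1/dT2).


LMTD = (dT1 - dT2) / ln(dT1/dT2)
= (22.7 - 29.6) / ln(22.7 / 29.6) = -6.9 / -0.265409 = 26.00

26.00 degC


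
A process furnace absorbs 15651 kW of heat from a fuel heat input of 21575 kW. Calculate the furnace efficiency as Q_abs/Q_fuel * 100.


Furnace efficiency = Q_absorbed / Q_fuel * 100
= 15651 / 21575 * 100 = 72.54

72.54 %


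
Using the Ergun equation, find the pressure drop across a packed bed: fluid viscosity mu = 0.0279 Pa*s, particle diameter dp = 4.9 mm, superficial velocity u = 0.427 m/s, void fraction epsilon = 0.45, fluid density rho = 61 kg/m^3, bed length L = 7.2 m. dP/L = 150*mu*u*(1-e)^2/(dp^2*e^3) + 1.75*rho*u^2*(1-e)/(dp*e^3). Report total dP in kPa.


dp = 4.9 mm = 0.0049 m
Viscous term = 150*0.0279*0.427*(1-0.45)^2 / (0.0049^2*0.45^3) = 247069
Inertial term = 1.75*61*0.427^2*(1-0.45) / (0.0049*0.45^3) = 23974.7
dP/L = 247069 + 23974.7 = 271044 Pa/m
dP = 271044 * 7.2 / 1000 = 1952 kPa

1952 kPa


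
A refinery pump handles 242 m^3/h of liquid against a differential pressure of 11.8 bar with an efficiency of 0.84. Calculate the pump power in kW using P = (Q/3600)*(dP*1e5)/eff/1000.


Q = 242 / 3600 = 0.0672222 m^3/s
P = 0.0672222 * (11.8 * 1e5) / 0.84 / 1000 = 94.43

94.43 kW


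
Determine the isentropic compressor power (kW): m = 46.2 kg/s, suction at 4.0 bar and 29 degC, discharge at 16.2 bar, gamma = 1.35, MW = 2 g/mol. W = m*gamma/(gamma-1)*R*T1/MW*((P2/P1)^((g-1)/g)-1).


Isentropic work: W = m*(gamma/(gamma-1))*(R*T1/MW)*((P2/P1)^((gamma-1)/gamma) - 1)
T1 = 29 + 273.15 = 302.15 K
Pressure ratio = 16.2 / 4.0 = 4.05
Exponent = (1.35 - 1)/1.35 = 0.259259
(P2/P1)^exp - 1 = 4.05^0.259259 - 1 = 0.437104
W = 46.2 * 1.35 / 0.35 * 8.314 * 302.15 / 2 * 0.437104 = 97840

97840 kW


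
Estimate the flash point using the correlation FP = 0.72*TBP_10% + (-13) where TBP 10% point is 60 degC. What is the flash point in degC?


FP = 0.72 * 60 + (-13) = 30.2

30.2 degC


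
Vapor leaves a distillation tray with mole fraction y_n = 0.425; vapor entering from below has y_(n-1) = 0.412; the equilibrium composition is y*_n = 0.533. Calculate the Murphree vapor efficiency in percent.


Murphree vapor efficiency: EMV = (y_n - y_(n-1)) / (y*_n - y_(n-1)) * 100
EMV = (0.425 - 0.412) / (0.533 - 0.412) * 100 = 0.013 / 0.121 * 100 = 10.74

10.74 %


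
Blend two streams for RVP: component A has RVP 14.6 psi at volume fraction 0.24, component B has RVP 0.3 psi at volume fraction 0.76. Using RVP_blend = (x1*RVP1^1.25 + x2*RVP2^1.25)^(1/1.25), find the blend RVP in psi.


Chevron index: RVP_blend = (sum xi*RVPi^1.25)^(1/1.25)
RVP^1.25 terms: 0.24 * 14.6^1.25 + 0.76 * 0.3^1.25 = 7.01814
RVP_blend = 7.01814^(1/1.25) = 4.753

4.753 psi


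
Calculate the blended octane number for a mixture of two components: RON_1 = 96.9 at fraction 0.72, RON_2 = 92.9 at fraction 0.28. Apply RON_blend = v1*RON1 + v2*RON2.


Linear blending: RON_blend = sum(vi * RONi)
Contribution 1: 0.72 * 96.9 = 69.768
Contribution 2: 0.28 * 92.9 = 26.012
RON_blend = 69.768 + 26.012 = 95.78

95.78


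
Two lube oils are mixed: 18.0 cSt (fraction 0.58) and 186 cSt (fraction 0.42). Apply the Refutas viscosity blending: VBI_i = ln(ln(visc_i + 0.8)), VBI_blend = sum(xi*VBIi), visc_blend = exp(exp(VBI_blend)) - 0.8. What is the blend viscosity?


Refutas method: VBN_i = 14.534*ln(ln(visc_i + 0.8)) + 10.975, blended linearly by mass fraction; since VBN is linear in VBI_i = ln(ln(visc_i + 0.8)) and the fractions sum to 1, blend VBI directly: visc = exp(exp(VBI_blend)) - 0.8
VBI_1 = ln(ln(18.0 + 0.8)) = 1.07632
VBI_2 = ln(ln(186 + 0.8)) = 1.65442
VBI_blend = 0.58 * 1.07632 + 0.42 * 1.65442 = 1.31912
visc_blend = exp(exp(1.31912)) - 0.8 = 41.30

41.30 cSt


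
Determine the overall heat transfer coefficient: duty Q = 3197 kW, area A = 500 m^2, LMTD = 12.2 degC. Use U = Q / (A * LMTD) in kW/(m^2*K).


From Q = U*A*LMTD, U = Q / (A * LMTD)
U = 3197 / (500 * 12.2) = 3197 / 6100 = 0.5241

0.5241 kW/(m^2*K)


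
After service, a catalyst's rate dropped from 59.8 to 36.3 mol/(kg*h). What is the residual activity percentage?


Activity (%) = (rate_used / rate_fresh) * 100
rate_used = 36.3, rate_fresh = 59.8
= (36.3 / 59.8) * 100
= 0.6070 * 100 = 60.70

60.70 %


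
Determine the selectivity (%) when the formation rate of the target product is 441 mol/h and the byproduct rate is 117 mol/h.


Selectivity = desired / (desired + undesired) * 100
Total products = 441 + 117 = 558 mol/h
S = 441 / 558 * 100
= 0.7903 * 100
= 79.03 %

79.03 %


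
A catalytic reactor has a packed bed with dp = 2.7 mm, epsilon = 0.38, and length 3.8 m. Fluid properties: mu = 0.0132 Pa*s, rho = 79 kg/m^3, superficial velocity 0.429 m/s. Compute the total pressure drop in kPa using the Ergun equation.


dp = 2.7 mm = 0.0027 m
Viscous term = 150*0.0132*0.429*(1-0.38)^2 / (0.0027^2*0.38^3) = 816258
Inertial term = 1.75*79*0.429^2*(1-0.38) / (0.0027*0.38^3) = 106477
dP/L = 816258 + 106477 = 922735 Pa/m
dP = 922735 * 3.8 / 1000 = 3506 kPa

3506 kPa


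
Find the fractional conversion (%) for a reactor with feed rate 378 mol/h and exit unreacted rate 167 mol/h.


X = (F_in - F_out) / F_in * 100
Moles reacted = 378 - 167 = 211
X = 211 / 378 * 100
= 0.5582 * 100
= 55.82 %

55.82 %


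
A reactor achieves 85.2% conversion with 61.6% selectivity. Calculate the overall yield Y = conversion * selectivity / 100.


Overall yield = conversion (%) * selectivity (%) / 100
Conversion = 85.2%, Selectivity = 61.6%
Y = 85.2 * 61.6 / 100
= 52.4832 %

52.4832 %


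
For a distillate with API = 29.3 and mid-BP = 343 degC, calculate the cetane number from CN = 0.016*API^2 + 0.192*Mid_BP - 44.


CN = 0.016 * 29.3^2 + 0.192 * 343 - 44
CN = 13.73584 + 65.856 - 44 = 35.59184

35.59184


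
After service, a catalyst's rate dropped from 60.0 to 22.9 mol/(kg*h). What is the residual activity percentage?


Activity (%) = (rate_used / rate_fresh) * 100
rate_used = 22.9, rate_fresh = 60.0
= (22.9 / 60.0) * 100
= 0.3817 * 100 = 38.17

38.17 %


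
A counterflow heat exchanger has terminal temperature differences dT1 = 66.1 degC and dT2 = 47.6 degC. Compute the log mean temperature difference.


LMTD = (dT1 - dT2) / ln(dT1/dT2)
= (66.1 - 47.6) / ln(66.1 / 47.6) = 18.5 / 0.328336 = 56.34

56.34 degC


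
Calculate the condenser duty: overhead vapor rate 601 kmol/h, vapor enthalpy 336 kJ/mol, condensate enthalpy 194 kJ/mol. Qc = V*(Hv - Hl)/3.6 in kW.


Qc = 601 * (336 - 194) / 3.6 = 601 * 142 / 3.6 = 23710

23710 kW


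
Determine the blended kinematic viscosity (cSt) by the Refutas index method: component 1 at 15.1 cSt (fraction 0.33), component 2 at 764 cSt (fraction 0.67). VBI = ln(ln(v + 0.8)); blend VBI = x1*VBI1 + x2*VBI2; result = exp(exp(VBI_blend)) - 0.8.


Refutas method: VBN_i = 14.534*ln(ln(visc_i + 0.8)) + 10.975, blended linearly by mass fraction; since VBN is linear in VBI_i = ln(ln(visc_i + 0.8)) and the fractions sum to 1, blend VBI directly: visc = exp(exp(VBI_blend)) - 0.8
VBI_1 = ln(ln(15.1 + 0.8)) = 1.01752
VBI_2 = ln(ln(764 + 0.8)) = 1.89305
VBI_blend = 0.33 * 1.01752 + 0.67 * 1.89305 = 1.60413
visc_blend = exp(exp(1.60413)) - 0.8 = 143.7

143.7 cSt


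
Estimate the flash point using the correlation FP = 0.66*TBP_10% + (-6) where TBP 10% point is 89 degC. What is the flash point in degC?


FP = 0.66 * 89 + (-6) = 52.74

52.74 degC


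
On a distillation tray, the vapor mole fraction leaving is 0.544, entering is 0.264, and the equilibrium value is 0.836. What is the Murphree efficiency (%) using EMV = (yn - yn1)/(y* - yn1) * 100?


Murphree vapor efficiency: EMV = (y_n - y_(n-1)) / (y*_n - y_(n-1)) * 100
EMV = (0.544 - 0.264) / (0.836 - 0.264) * 100 = 0.28 / 0.572 * 100 = 48.95

48.95 %


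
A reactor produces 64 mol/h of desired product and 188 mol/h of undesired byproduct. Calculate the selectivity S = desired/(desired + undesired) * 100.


Selectivity = desired / (desired + undesired) * 100
Total products = 64 + 188 = 252 mol/h
S = 64 / 252 * 100
= 0.2540 * 100
= 25.40 %

25.40 %


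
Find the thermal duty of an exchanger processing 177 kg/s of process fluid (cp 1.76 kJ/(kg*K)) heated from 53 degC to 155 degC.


Q = m_dot * cp * delta_T
delta_T = 155 - 53 = 102 K
Q = 177 * 1.76 * 102
= 311.52 * 102
= 31775.04 kW

31775.04 kW


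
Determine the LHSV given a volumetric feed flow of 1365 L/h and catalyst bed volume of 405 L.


LHSV = volumetric feed rate / catalyst volume
= 1365 L/h / 405 L
= 3.370 h^-1

3.370 h^-1


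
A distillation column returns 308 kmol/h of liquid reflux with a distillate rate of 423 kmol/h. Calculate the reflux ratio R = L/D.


Reflux ratio definition: R = L / D (liquid returned / distillate withdrawn)
L = 308 kmol/h, D = 423 kmol/h
R = 308 / 423 = 0.7281

0.7281


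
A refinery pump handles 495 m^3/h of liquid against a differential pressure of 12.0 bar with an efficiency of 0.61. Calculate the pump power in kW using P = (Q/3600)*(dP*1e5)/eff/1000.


Q = 495 / 3600 = 0.1375 m^3/s
P = 0.1375 * (12.0 * 1e5) / 0.61 / 1000 = 270.5

270.5 kW


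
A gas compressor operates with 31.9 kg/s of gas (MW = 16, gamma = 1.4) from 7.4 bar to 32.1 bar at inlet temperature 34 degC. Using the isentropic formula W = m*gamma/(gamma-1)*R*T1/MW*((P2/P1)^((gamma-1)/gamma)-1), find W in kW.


Isentropic work: W = m*(gamma/(gamma-1))*(R*T1/MW)*((P2/P1)^((gamma-1)/gamma) - 1)
T1 = 34 + 273.15 = 307.15 K
Pressure ratio = 32.1 / 7.4 = 4.33784
Exponent = (1.4 - 1)/1.4 = 0.285714
(P2/P1)^exp - 1 = 4.33784^0.285714 - 1 = 0.520821
W = 31.9 * 1.4 / 0.4 * 8.314 * 307.15 / 16 * 0.520821 = 9281

9281 kW


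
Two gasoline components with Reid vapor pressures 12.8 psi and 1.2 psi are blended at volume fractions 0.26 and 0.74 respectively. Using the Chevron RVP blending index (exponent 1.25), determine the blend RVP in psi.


Chevron index: RVP_blend = (sum xi*RVPi^1.25)^(1/1.25)
RVP^1.25 terms: 0.26 * 12.8^1.25 + 0.74 * 1.2^1.25 = 7.22427
RVP_blend = 7.22427^(1/1.25) = 4.864

4.864 psi


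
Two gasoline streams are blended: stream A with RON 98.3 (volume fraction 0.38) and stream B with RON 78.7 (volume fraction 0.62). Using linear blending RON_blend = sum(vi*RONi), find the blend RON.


Linear blending: RON_blend = sum(vi * RONi)
Contribution 1: 0.38 * 98.3 = 37.354
Contribution 2: 0.62 * 78.7 = 48.794
RON_blend = 37.354 + 48.794 = 86.148

86.148


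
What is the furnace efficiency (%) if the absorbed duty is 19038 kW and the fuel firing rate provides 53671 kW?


Furnace efficiency = Q_absorbed / Q_fuel * 100
= 19038 / 53671 * 100 = 35.47

35.47 %


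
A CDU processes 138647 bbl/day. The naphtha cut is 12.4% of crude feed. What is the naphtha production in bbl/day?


Crude throughput = 138647 bbl/day
Fraction yield = 12.4%
yield = throughput * fraction / 100
yield = 138647 * 12.4 / 100 = 17192.228

17192.228 bbl/day


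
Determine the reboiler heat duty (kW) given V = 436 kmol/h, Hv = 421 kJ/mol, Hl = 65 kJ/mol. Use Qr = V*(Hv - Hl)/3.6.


Qr = 436 * (421 - 65) / 3.6 = 436 * 356 / 3.6 = 43120

43120 kW


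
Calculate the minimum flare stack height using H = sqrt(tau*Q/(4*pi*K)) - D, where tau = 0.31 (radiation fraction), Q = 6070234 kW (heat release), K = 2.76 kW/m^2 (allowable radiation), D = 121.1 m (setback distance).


tau*Q/(4*pi*K) = 0.31 * 6070234 / (4 * pi * 2.76) = 54256.1
sqrt(54256.1) = 232.929
H = 232.929 - 121.1 = 111.8

111.8 m


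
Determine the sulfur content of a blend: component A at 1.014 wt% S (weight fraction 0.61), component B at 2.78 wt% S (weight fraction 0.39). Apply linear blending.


Linear sulfur blending: S_blend = x1*S1 + x2*S2
Contribution 1: 0.61 * 1.014 = 0.61854 wt%
Contribution 2: 0.39 * 2.78 = 1.0842 wt%
S_blend = 0.61854 + 1.0842 = 1.70274

1.70274 wt%


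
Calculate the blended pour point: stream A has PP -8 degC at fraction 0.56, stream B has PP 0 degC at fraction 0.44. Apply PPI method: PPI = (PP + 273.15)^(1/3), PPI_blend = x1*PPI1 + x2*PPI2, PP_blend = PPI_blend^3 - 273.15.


PPI_1 = (-8 + 273.15)^(1/3) = 6.42437
PPI_2 = (0 + 273.15)^(1/3) = 6.488342
PPI_blend = 0.56 * 6.42437 + 0.44 * 6.488342 = 6.452518
PP_blend = 6.452518^3 - 273.15 = 268.6505 - 273.15 = -4.5

-4.5 degC


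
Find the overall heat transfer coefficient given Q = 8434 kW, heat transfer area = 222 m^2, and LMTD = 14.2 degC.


From Q = U*A*LMTD, U = Q / (A * LMTD)
U = 8434 / (222 * 14.2) = 8434 / 3152.4 = 2.675

2.675 kW/(m^2*K)


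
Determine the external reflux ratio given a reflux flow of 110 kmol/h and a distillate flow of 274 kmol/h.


Reflux ratio definition: R = L / D (liquid returned / distillate withdrawn)
L = 110 kmol/h, D = 274 kmol/h
R = 110 / 274 = 0.4015

0.4015


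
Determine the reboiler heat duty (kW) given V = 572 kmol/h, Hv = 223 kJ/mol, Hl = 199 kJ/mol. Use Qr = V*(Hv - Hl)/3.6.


Qr = 572 * (223 - 199) / 3.6 = 572 * 24 / 3.6 = 3813

3813 kW


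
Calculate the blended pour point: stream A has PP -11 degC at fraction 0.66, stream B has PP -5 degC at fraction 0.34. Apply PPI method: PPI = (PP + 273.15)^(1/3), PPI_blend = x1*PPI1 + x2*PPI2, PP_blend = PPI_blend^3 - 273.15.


PPI_1 = (-11 + 273.15)^(1/3) = 6.400049
PPI_2 = (-5 + 273.15)^(1/3) = 6.448508
PPI_blend = 0.66 * 6.400049 + 0.34 * 6.448508 = 6.416525
PP_blend = 6.416525^3 - 273.15 = 264.1798 - 273.15 = -8.97

-8.97 degC


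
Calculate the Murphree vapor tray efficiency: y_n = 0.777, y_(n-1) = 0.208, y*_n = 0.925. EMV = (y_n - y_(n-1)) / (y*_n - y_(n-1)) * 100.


Murphree vapor efficiency: EMV = (y_n - y_(n-1)) / (y*_n - y_(n-1)) * 100
EMV = (0.777 - 0.208) / (0.925 - 0.208) * 100 = 0.569 / 0.717 * 100 = 79.36

79.36 %


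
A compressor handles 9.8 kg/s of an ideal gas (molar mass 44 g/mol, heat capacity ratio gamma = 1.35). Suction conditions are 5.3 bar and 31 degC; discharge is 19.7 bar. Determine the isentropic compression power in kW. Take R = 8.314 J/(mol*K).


Isentropic work: W = m*(gamma/(gamma-1))*(R*T1/MW)*((P2/P1)^((gamma-1)/gamma) - 1)
T1 = 31 + 273.15 = 304.15 K
Pressure ratio = 19.7 / 5.3 = 3.71698
Exponent = (1.35 - 1)/1.35 = 0.259259
(P2/P1)^exp - 1 = 3.71698^0.259259 - 1 = 0.405487
W = 9.8 * 1.35 / 0.35 * 8.314 * 304.15 / 44 * 0.405487 = 880.9

880.9 kW


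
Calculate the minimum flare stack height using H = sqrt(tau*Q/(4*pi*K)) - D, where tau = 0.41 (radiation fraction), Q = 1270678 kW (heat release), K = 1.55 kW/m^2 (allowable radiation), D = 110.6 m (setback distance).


tau*Q/(4*pi*K) = 0.41 * 1270678 / (4 * pi * 1.55) = 26747.2
sqrt(26747.2) = 163.546
H = 163.546 - 110.6 = 52.95

52.95 m


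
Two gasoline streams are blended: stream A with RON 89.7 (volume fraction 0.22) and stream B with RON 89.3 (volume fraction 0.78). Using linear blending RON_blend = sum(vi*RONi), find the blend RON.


Linear blending: RON_blend = sum(vi * RONi)
Contribution 1: 0.22 * 89.7 = 19.734
Contribution 2: 0.78 * 89.3 = 69.654
RON_blend = 19.734 + 69.654 = 89.388

89.388
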